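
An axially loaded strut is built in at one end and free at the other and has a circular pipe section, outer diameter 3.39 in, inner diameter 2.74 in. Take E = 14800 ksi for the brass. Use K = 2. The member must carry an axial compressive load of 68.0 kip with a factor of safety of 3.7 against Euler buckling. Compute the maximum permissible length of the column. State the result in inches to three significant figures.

L_max ≈ 23.2 in

d_o = 3.39 in, d_i = 2.74 in
I = π(d_o⁴ − d_i⁴)/64 = π(3.39⁴ − 2.740⁴)/64 = 3.716 in⁴
Required critical load P_cr = n·P = 3.7 × 68.0 = 251.6 kip = 2.516×10^5 lb
From P_cr = π²EI/(K·L)²:  L = (1/K)·√(π²EI/P_cr) = (1/2)·√(π²×1.48×10^7×3.716/2.516×10^5)
L = 23.2 in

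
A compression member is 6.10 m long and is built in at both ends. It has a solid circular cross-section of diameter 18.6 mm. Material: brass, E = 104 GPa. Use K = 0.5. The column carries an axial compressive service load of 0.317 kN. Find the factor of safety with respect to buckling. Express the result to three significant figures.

n ≈ 2.05

I = πd⁴/64 = π×18.6⁴/64 = 5.875×10^3 mm⁴
I = 5.875×10^3 mm⁴ = 5.875×10^-9 m⁴
Effective length L_e = K·L = 0.5 × 6.10 = 3.050 m
P_cr = π²EI / L_e² = π² × 104×10⁹ × 5.875×10^-9 / 3.050² = 648.3 N
Factor of safety n = P_cr / P = 0.64827 / 0.317 = 2.05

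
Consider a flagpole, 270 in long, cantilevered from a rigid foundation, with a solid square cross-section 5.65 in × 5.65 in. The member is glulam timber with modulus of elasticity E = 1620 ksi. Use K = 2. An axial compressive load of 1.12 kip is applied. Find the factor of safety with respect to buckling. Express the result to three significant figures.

I = a⁴/12 = 5.65⁴/12 = 84.92 in⁴
Effective length L_e = K·L = 2 × 270 = 540.0 in
P_cr = π²EI / L_e² = π² × 1620×10³ × 84.92 / 540.0² = 4.656×10^3 lb
Factor of safety n = P_cr / P = 4.6563 / 1.12 = 4.16

n ≈ 4.16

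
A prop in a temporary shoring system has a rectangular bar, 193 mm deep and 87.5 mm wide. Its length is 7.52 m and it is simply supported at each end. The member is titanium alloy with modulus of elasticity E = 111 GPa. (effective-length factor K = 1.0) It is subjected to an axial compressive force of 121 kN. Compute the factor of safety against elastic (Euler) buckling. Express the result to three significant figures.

n ≈ 1.73

Buckling occurs about the weak axis: I_min = h·b³/12 with b = 87.5 mm (the shorter side).
I_min = 193×87.5³/12 = 1.077×10^7 mm⁴
I = 1.077×10^7 mm⁴ = 1.077×10^-5 m⁴
Effective length L_e = K·L = 1 × 7.52 = 7.520 m
P_cr = π²EI / L_e² = π² × 111×10⁹ × 1.077×10^-5 / 7.520² = 2.087×10^5 N
Factor of safety n = P_cr / P = 208.73 / 121 = 1.73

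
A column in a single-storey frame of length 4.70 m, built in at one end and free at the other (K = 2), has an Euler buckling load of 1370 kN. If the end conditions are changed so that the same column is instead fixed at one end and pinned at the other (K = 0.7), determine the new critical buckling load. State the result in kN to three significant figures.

P_cr ≈ 11200 kN

P_cr ∝ 1/K², so P_cr,new = P_cr,old × (K_old/K_new)² = 1370 × (2/0.7)²
= 1370 × 8.163 = 11200 kN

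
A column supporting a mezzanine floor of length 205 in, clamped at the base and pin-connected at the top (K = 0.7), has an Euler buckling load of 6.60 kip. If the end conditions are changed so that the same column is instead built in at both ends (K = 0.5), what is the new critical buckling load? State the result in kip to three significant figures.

P_cr ≈ 12.9 kip

P_cr ∝ 1/K², so P_cr,new = P_cr,old × (K_old/K_new)² = 6.60 × (0.7/0.5)²
= 6.60 × 1.960 = 12.9 kip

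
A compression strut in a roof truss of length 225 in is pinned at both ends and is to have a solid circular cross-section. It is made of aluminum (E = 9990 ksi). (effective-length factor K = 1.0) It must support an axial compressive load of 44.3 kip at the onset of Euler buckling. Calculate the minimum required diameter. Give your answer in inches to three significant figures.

L_e = K·L = 1 × 225 = 225.0 in
Required I = P_cr·L_e²/(π²E) = 4.430×10^4 × 225.0² / (π² × 9.99×10^6) = 22.75 in⁴
Solid circle: I = πd⁴/64  ⇒  d = (64I/π)^(1/4) = (64×22.75/π)^(1/4) = 4.64 in

d ≈ 4.64 in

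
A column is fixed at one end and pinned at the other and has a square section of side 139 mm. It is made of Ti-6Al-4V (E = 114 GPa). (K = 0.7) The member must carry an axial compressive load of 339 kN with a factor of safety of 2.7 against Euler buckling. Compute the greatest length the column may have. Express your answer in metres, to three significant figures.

L_max ≈ 8.83 m

I = a⁴/12 = 139⁴/12 = 3.111×10^7 mm⁴
I = 3.111×10^-5 m⁴
Required critical load P_cr = n·P = 2.7 × 339 = 915.3 kN = 9.153×10^5 N
From P_cr = π²EI/(K·L)²:  L = (1/K)·√(π²EI/P_cr) = (1/0.7)·√(π²×1.14×10^11×3.111×10^-5/9.153×10^5)
L = 8.83 m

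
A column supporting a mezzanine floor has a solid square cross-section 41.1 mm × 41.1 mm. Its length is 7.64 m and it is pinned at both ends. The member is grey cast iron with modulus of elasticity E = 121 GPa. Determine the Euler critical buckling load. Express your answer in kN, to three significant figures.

I = a⁴/12 = 41.1⁴/12 = 2.378×10^5 mm⁴
I = 2.378×10^5 mm⁴ = 2.378×10^-7 m⁴
Effective length L_e = K·L = 1 × 7.64 = 7.640 m
P_cr = π²EI / L_e² = π² × 121×10⁹ × 2.378×10^-7 / 7.640² = 4.865×10^3 N

P_cr ≈ 4.87 kN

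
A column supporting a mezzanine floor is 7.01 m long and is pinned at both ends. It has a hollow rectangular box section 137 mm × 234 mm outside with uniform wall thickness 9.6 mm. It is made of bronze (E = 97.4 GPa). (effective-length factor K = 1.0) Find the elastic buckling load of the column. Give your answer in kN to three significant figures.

Inner dimensions: h_i = 234 − 2×9.6 = 214.8 mm, b_i = 137 − 2×9.6 = 117.8 mm
Weak-axis I_min = (h_o·b_o³ − h_i·b_i³)/12 with b_o = 137, b_i = 117.8 mm (shorter outer/inner sides).
I_min = (234×137³ − 214.8×117.8³)/12 = 2.088×10^7 mm⁴
I = 2.088×10^7 mm⁴ = 2.088×10^-5 m⁴
Effective length L_e = K·L = 1 × 7.01 = 7.010 m
P_cr = π²EI / L_e² = π² × 97.4×10⁹ × 2.088×10^-5 / 7.010² = 4.085×10^5 N

P_cr ≈ 408 kN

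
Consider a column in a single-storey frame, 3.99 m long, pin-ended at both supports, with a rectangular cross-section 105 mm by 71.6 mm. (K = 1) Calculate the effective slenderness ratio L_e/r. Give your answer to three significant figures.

For a rectangle r_min = b/√12 = 71.6/√12 = 20.67 mm
L_e = K·L = 1 × 3.99 m = 3.990 m = 3990.0 mm
λ = L_e / r_min = 3990.0 / 20.67 = 193

λ ≈ 193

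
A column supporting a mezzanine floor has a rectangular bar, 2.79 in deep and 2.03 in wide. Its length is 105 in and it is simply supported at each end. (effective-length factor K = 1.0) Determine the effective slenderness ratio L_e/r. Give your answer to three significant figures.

For a rectangle r_min = b/√12 = 2.03/√12 = 0.5860 in
L_e = K·L = 1 × 105 = 105.0 in
λ = L_e / r_min = 105.00 / 0.5860 = 179

λ ≈ 179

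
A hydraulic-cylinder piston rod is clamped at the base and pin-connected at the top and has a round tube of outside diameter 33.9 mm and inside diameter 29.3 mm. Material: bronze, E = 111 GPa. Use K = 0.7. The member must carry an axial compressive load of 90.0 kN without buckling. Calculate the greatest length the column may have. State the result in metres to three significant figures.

d_o = 33.9 mm, d_i = 29.3 mm
I = π(d_o⁴ − d_i⁴)/64 = π(33.9⁴ − 29.30⁴)/64 = 2.865×10^4 mm⁴
I = 2.865×10^-8 m⁴
At the buckling limit P_cr = P = 9.000×10^4 N
From P_cr = π²EI/(K·L)²:  L = (1/K)·√(π²EI/P_cr) = (1/0.7)·√(π²×1.11×10^11×2.865×10^-8/9.000×10^4)
L = 0.844 m

L_max ≈ 0.844 m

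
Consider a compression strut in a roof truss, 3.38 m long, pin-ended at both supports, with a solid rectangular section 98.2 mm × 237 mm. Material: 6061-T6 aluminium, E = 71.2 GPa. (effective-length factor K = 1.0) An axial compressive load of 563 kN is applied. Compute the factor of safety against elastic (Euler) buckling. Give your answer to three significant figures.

n ≈ 2.04

Buckling occurs about the weak axis: I_min = h·b³/12 with b = 98.2 mm (the shorter side).
I_min = 237×98.2³/12 = 1.870×10^7 mm⁴
I = 1.870×10^7 mm⁴ = 1.870×10^-5 m⁴
Effective length L_e = K·L = 1 × 3.38 = 3.380 m
P_cr = π²EI / L_e² = π² × 71.2×10⁹ × 1.870×10^-5 / 3.380² = 1.150×10^6 N
Factor of safety n = P_cr / P = 1150.4 / 563 = 2.04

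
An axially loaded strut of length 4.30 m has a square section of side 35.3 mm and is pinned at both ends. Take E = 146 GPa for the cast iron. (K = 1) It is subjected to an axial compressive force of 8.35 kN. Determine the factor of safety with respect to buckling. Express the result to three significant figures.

I = a⁴/12 = 35.3⁴/12 = 1.294×10^5 mm⁴
I = 1.294×10^5 mm⁴ = 1.294×10^-7 m⁴
Effective length L_e = K·L = 1 × 4.30 = 4.300 m
P_cr = π²EI / L_e² = π² × 146×10⁹ × 1.294×10^-7 / 4.300² = 1.008×10^4 N
Factor of safety n = P_cr / P = 10.084 / 8.35 = 1.21

n ≈ 1.21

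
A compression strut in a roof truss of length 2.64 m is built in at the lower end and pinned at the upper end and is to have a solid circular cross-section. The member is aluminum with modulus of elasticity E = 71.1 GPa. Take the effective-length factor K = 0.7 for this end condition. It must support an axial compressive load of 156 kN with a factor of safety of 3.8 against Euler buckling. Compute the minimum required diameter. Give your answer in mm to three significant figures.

Required P_cr = n·P = 3.8 × 156 = 592.8 kN
L_e = K·L = 0.7 × 2.64 = 1.848 m
Required I = P_cr·L_e²/(π²E) = 5.928×10^5 × 1.848² / (π² × 7.11×10^10) = 2.885×10^-6 m⁴
I_req = 2.885×10^6 mm⁴
Solid circle: I = πd⁴/64  ⇒  d = (64I/π)^(1/4) = (64×2.885×10^6/π)^(1/4) = 87.6 mm

d ≈ 87.6 mm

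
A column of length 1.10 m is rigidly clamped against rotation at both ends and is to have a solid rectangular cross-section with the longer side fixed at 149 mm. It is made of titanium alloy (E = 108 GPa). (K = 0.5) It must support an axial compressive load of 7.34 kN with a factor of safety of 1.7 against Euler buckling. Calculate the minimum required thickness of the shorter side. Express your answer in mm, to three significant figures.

b ≈ 6.58 mm

Required P_cr = n·P = 1.7 × 7.34 = 12.48 kN
L_e = K·L = 0.5 × 1.10 = 0.5500 m
Required I = P_cr·L_e²/(π²E) = 1.248×10^4 × 0.5500² / (π² × 1.08×10^11) = 3.541×10^-9 m⁴
I_req = 3.541×10^3 mm⁴
Rectangle, weak axis: I_min = h·b³/12 with h = 149 mm fixed  ⇒  b = (12I/h)^(1/3) = 6.58 mm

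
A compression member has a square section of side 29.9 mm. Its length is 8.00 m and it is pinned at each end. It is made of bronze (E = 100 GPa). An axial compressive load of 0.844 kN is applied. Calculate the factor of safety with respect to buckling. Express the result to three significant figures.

n ≈ 1.22

I = a⁴/12 = 29.9⁴/12 = 6.660×10^4 mm⁴
I = 6.660×10^4 mm⁴ = 6.660×10^-8 m⁴
Effective length L_e = K·L = 1 × 8.00 = 8.000 m
P_cr = π²EI / L_e² = π² × 100×10⁹ × 6.660×10^-8 / 8.000² = 1.027×10^3 N
Factor of safety n = P_cr / P = 1.0271 / 0.844 = 1.22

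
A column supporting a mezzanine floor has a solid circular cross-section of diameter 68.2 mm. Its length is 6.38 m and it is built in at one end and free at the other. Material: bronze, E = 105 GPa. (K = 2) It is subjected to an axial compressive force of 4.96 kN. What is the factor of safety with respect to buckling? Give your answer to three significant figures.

I = πd⁴/64 = π×68.2⁴/64 = 1.062×10^6 mm⁴
I = 1.062×10^6 mm⁴ = 1.062×10^-6 m⁴
Effective length L_e = K·L = 2 × 6.38 = 12.76 m
P_cr = π²EI / L_e² = π² × 105×10⁹ × 1.062×10^-6 / 12.76² = 6.759×10^3 N
Factor of safety n = P_cr / P = 6.7592 / 4.96 = 1.36

n ≈ 1.36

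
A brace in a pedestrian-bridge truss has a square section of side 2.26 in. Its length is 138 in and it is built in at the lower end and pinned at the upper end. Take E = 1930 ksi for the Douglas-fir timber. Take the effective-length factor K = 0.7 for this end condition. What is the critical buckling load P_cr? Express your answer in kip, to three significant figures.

P_cr ≈ 4.44 kip

I = a⁴/12 = 2.26⁴/12 = 2.174 in⁴
Effective length L_e = K·L = 0.7 × 138 = 96.60 in
P_cr = π²EI / L_e² = π² × 1930×10³ × 2.174 / 96.60² = 4.438×10^3 lb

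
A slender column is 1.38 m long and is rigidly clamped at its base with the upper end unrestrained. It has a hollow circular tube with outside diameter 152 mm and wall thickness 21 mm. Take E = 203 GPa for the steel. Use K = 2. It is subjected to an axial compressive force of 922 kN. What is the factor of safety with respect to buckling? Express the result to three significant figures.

Inner diameter d_i = 152 − 2×21 = 110.0 mm
I = π(d_o⁴ − d_i⁴)/64 = π(152⁴ − 110.0⁴)/64 = 1.902×10^7 mm⁴
I = 1.902×10^7 mm⁴ = 1.902×10^-5 m⁴
Effective length L_e = K·L = 2 × 1.38 = 2.760 m
P_cr = π²EI / L_e² = π² × 203×10⁹ × 1.902×10^-5 / 2.760² = 5.001×10^6 N
Factor of safety n = P_cr / P = 5001.4 / 922 = 5.42

n ≈ 5.42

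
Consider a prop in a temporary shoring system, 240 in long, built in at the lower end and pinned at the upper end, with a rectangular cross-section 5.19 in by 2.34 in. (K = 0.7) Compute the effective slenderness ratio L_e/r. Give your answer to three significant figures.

λ ≈ 249

For a rectangle r_min = b/√12 = 2.34/√12 = 0.6755 in
L_e = K·L = 0.7 × 240 = 168.0 in
λ = L_e / r_min = 168.00 / 0.6755 = 249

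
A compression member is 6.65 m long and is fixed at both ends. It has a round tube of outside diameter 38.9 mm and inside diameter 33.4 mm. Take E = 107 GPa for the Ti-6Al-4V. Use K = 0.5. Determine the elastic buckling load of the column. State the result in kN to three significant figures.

d_o = 38.9 mm, d_i = 33.4 mm
I = π(d_o⁴ − d_i⁴)/64 = π(38.9⁴ − 33.40⁴)/64 = 5.131×10^4 mm⁴
I = 5.131×10^4 mm⁴ = 5.131×10^-8 m⁴
Effective length L_e = K·L = 0.5 × 6.65 = 3.325 m
P_cr = π²EI / L_e² = π² × 107×10⁹ × 5.131×10^-8 / 3.325² = 4.901×10^3 N

P_cr ≈ 4.90 kN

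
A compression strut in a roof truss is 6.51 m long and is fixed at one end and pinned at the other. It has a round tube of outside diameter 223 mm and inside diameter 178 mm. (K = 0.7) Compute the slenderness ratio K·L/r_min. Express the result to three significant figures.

λ ≈ 63.9

d_o = 223 mm, d_i = 178 mm
I = π(d_o⁴ − d_i⁴)/64 = π(223⁴ − 178.0⁴)/64 = 7.211×10^7 mm⁴
A = 1.417×10^4 mm²;  r_min = √(I/A) = √(7.211×10^7/1.417×10^4) = 71.33 mm
L_e = K·L = 0.7 × 6.51 m = 4.557 m = 4557.0 mm
λ = L_e / r_min = 4557.0 / 71.33 = 63.9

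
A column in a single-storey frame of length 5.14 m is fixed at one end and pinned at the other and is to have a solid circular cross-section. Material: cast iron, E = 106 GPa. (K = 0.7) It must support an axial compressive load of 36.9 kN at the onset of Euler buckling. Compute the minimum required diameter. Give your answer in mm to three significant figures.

d ≈ 55.2 mm

L_e = K·L = 0.7 × 5.14 = 3.598 m
Required I = P_cr·L_e²/(π²E) = 3.690×10^4 × 3.598² / (π² × 1.06×10^11) = 4.566×10^-7 m⁴
I_req = 4.566×10^5 mm⁴
Solid circle: I = πd⁴/64  ⇒  d = (64I/π)^(1/4) = (64×4.566×10^5/π)^(1/4) = 55.2 mm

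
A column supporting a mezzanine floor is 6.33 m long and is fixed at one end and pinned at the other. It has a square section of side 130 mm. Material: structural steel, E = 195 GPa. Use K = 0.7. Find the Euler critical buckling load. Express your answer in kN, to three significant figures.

P_cr ≈ 2330 kN

I = a⁴/12 = 130⁴/12 = 2.380×10^7 mm⁴
I = 2.380×10^7 mm⁴ = 2.380×10^-5 m⁴
Effective length L_e = K·L = 0.7 × 6.33 = 4.431 m
P_cr = π²EI / L_e² = π² × 195×10⁹ × 2.380×10^-5 / 4.431² = 2.333×10^6 N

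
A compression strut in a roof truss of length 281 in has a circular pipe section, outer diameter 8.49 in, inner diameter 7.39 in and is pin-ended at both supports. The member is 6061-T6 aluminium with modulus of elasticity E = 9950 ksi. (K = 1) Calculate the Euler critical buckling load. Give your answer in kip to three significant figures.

d_o = 8.49 in, d_i = 7.39 in
I = π(d_o⁴ − d_i⁴)/64 = π(8.49⁴ − 7.390⁴)/64 = 108.6 in⁴
Effective length L_e = K·L = 1 × 281 = 281.0 in
P_cr = π²EI / L_e² = π² × 9950×10³ × 108.6 / 281.0² = 1.351×10^5 lb

P_cr ≈ 135 kip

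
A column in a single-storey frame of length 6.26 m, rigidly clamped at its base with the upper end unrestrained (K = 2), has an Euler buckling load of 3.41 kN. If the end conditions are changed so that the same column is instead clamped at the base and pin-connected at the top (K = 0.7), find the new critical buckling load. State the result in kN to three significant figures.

P_cr ≈ 27.8 kN

P_cr ∝ 1/K², so P_cr,new = P_cr,old × (K_old/K_new)² = 3.41 × (2/0.7)²
= 3.41 × 8.163 = 27.8 kN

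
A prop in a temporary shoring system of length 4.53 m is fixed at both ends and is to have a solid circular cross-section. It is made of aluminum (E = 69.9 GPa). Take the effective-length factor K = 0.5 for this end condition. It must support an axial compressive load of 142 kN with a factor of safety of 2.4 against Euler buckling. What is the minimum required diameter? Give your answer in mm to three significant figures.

d ≈ 84.8 mm

Required P_cr = n·P = 2.4 × 142 = 340.8 kN
L_e = K·L = 0.5 × 4.53 = 2.265 m
Required I = P_cr·L_e²/(π²E) = 3.408×10^5 × 2.265² / (π² × 6.99×10^10) = 2.534×10^-6 m⁴
I_req = 2.534×10^6 mm⁴
Solid circle: I = πd⁴/64  ⇒  d = (64I/π)^(1/4) = (64×2.534×10^6/π)^(1/4) = 84.8 mm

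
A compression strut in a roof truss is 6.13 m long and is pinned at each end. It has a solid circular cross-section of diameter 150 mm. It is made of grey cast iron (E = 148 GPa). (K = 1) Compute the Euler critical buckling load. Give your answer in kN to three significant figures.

I = πd⁴/64 = π×150⁴/64 = 2.485×10^7 mm⁴
I = 2.485×10^7 mm⁴ = 2.485×10^-5 m⁴
Effective length L_e = K·L = 1 × 6.13 = 6.130 m
P_cr = π²EI / L_e² = π² × 148×10⁹ × 2.485×10^-5 / 6.130² = 9.660×10^5 N

P_cr ≈ 966 kN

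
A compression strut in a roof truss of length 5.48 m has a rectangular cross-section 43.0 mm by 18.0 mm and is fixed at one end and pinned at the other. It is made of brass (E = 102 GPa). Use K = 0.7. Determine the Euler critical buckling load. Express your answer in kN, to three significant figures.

Buckling occurs about the weak axis: I_min = h·b³/12 with b = 18.0 mm (the shorter side).
I_min = 43.0×18.0³/12 = 2.090×10^4 mm⁴
I = 2.090×10^4 mm⁴ = 2.090×10^-8 m⁴
Effective length L_e = K·L = 0.7 × 5.48 = 3.836 m
P_cr = π²EI / L_e² = π² × 102×10⁹ × 2.090×10^-8 / 3.836² = 1.430×10^3 N

P_cr ≈ 1.43 kN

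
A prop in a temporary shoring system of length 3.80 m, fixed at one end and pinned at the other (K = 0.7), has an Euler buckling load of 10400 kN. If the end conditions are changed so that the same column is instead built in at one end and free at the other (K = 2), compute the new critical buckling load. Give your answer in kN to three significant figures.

P_cr ≈ 1270 kN

P_cr ∝ 1/K², so P_cr,new = P_cr,old × (K_old/K_new)² = 10400 × (0.7/2)²
= 10400 × 0.1225 = 1270 kN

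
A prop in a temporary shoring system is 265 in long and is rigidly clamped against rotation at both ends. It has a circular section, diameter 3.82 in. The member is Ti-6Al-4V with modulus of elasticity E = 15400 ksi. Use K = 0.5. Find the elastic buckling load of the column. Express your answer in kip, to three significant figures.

I = πd⁴/64 = π×3.82⁴/64 = 10.45 in⁴
Effective length L_e = K·L = 0.5 × 265 = 132.5 in
P_cr = π²EI / L_e² = π² × 15400×10³ × 10.45 / 132.5² = 9.049×10^4 lb

P_cr ≈ 90.5 kip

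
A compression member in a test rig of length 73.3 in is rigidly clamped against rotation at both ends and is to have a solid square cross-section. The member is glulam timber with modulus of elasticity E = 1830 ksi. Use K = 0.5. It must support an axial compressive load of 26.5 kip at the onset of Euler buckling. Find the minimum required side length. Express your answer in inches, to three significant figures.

a ≈ 2.21 in

L_e = K·L = 0.5 × 73.3 = 36.65 in
Required I = P_cr·L_e²/(π²E) = 2.650×10^4 × 36.65² / (π² × 1.83×10^6) = 1.971 in⁴
Solid square: I = a⁴/12  ⇒  a = (12I)^(1/4) = (12×1.971)^(1/4) = 2.21 in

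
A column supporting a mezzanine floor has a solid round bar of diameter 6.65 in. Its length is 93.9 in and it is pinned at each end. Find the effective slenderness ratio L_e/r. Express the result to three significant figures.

λ ≈ 56.5

I = πd⁴/64 = π×6.65⁴/64 = 96.00 in⁴
A = 34.73 in²;  r_min = √(I/A) = √(96.00/34.73) = 1.663 in
L_e = K·L = 1 × 93.9 = 93.90 in
λ = L_e / r_min = 93.900 / 1.663 = 56.5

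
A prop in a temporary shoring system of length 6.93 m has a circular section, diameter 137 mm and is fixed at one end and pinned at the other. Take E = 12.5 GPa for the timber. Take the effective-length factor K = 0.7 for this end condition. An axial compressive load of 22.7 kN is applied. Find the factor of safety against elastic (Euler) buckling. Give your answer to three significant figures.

n ≈ 3.99

I = πd⁴/64 = π×137⁴/64 = 1.729×10^7 mm⁴
I = 1.729×10^7 mm⁴ = 1.729×10^-5 m⁴
Effective length L_e = K·L = 0.7 × 6.93 = 4.851 m
P_cr = π²EI / L_e² = π² × 12.5×10⁹ × 1.729×10^-5 / 4.851² = 9.066×10^4 N
Factor of safety n = P_cr / P = 90.657 / 22.7 = 3.99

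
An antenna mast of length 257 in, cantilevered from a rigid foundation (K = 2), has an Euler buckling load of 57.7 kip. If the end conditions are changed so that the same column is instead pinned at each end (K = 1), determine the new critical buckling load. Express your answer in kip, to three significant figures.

P_cr ∝ 1/K², so P_cr,new = P_cr,old × (K_old/K_new)² = 57.7 × (2/1)²
= 57.7 × 4.000 = 231 kip

P_cr ≈ 231 kip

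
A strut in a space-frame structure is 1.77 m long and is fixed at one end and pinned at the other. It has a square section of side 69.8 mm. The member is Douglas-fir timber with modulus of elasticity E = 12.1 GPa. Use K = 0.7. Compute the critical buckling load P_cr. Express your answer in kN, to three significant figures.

P_cr ≈ 154 kN

I = a⁴/12 = 69.8⁴/12 = 1.978×10^6 mm⁴
I = 1.978×10^6 mm⁴ = 1.978×10^-6 m⁴
Effective length L_e = K·L = 0.7 × 1.77 = 1.239 m
P_cr = π²EI / L_e² = π² × 12.1×10⁹ × 1.978×10^-6 / 1.239² = 1.539×10^5 N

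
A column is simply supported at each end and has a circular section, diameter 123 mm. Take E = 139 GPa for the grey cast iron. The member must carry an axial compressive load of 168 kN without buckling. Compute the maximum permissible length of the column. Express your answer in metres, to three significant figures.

I = πd⁴/64 = π×123⁴/64 = 1.124×10^7 mm⁴
I = 1.124×10^-5 m⁴
At the buckling limit P_cr = P = 1.680×10^5 N
From P_cr = π²EI/(K·L)²:  L = (1/K)·√(π²EI/P_cr) = (1/1)·√(π²×1.39×10^11×1.124×10^-5/1.680×10^5)
L = 9.58 m

L_max ≈ 9.58 m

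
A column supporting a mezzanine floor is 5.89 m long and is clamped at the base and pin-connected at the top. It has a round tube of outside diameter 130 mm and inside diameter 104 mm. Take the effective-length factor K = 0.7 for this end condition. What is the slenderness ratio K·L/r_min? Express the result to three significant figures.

d_o = 130 mm, d_i = 104 mm
I = π(d_o⁴ − d_i⁴)/64 = π(130⁴ − 104.0⁴)/64 = 8.277×10^6 mm⁴
A = 4.778×10^3 mm²;  r_min = √(I/A) = √(8.277×10^6/4.778×10^3) = 41.62 mm
L_e = K·L = 0.7 × 5.89 m = 4.123 m = 4123.0 mm
λ = L_e / r_min = 4123.0 / 41.62 = 99.1

λ ≈ 99.1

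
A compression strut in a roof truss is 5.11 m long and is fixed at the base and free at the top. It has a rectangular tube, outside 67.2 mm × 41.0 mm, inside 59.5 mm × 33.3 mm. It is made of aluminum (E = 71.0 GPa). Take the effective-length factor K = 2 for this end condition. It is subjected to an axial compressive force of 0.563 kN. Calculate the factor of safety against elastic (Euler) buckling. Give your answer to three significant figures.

n ≈ 2.42

Weak-axis I_min = (h_o·b_o³ − h_i·b_i³)/12 with b_o = 41.0, b_i = 33.30 mm (shorter outer/inner sides).
I_min = (67.2×41.0³ − 59.50×33.30³)/12 = 2.029×10^5 mm⁴
I = 2.029×10^5 mm⁴ = 2.029×10^-7 m⁴
Effective length L_e = K·L = 2 × 5.11 = 10.22 m
P_cr = π²EI / L_e² = π² × 71.0×10⁹ × 2.029×10^-7 / 10.22² = 1.361×10^3 N
Factor of safety n = P_cr / P = 1.3610 / 0.563 = 2.42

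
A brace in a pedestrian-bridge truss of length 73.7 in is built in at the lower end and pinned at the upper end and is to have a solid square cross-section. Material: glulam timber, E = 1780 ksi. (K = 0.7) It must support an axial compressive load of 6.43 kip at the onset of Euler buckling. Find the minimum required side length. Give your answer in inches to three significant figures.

L_e = K·L = 0.7 × 73.7 = 51.59 in
Required I = P_cr·L_e²/(π²E) = 6.430×10^3 × 51.59² / (π² × 1.78×10^6) = 0.9741 in⁴
Solid square: I = a⁴/12  ⇒  a = (12I)^(1/4) = (12×0.9741)^(1/4) = 1.85 in

a ≈ 1.85 in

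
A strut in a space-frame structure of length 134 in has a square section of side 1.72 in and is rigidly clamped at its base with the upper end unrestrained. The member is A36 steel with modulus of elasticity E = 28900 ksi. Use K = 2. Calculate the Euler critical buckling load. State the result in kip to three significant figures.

P_cr ≈ 2.90 kip

I = a⁴/12 = 1.72⁴/12 = 0.7293 in⁴
Effective length L_e = K·L = 2 × 134 = 268.0 in
P_cr = π²EI / L_e² = π² × 28900×10³ × 0.7293 / 268.0² = 2.896×10^3 lb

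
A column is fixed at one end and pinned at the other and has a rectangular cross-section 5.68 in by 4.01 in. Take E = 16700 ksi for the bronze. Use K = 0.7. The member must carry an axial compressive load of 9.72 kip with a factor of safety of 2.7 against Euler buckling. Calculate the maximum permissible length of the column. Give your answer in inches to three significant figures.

Buckling occurs about the weak axis: I_min = h·b³/12 with b = 4.01 in (the shorter side).
I_min = 5.68×4.01³/12 = 30.52 in⁴
Required critical load P_cr = n·P = 2.7 × 9.72 = 26.24 kip = 2.624×10^4 lb
From P_cr = π²EI/(K·L)²:  L = (1/K)·√(π²EI/P_cr) = (1/0.7)·√(π²×1.67×10^7×30.52/2.624×10^4)
L = 625 in

L_max ≈ 625 in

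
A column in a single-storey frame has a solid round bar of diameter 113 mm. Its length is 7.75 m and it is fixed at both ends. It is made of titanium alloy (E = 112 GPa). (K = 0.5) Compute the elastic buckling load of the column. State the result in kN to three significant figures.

I = πd⁴/64 = π×113⁴/64 = 8.004×10^6 mm⁴
I = 8.004×10^6 mm⁴ = 8.004×10^-6 m⁴
Effective length L_e = K·L = 0.5 × 7.75 = 3.875 m
P_cr = π²EI / L_e² = π² × 112×10⁹ × 8.004×10^-6 / 3.875² = 5.892×10^5 N

P_cr ≈ 589 kN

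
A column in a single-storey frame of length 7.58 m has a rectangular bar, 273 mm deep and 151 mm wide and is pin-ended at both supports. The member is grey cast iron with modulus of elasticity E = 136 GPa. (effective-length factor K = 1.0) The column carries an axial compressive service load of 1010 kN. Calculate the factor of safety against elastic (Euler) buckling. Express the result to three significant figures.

n ≈ 1.81

Buckling occurs about the weak axis: I_min = h·b³/12 with b = 151 mm (the shorter side).
I_min = 273×151³/12 = 7.833×10^7 mm⁴
I = 7.833×10^7 mm⁴ = 7.833×10^-5 m⁴
Effective length L_e = K·L = 1 × 7.58 = 7.580 m
P_cr = π²EI / L_e² = π² × 136×10⁹ × 7.833×10^-5 / 7.580² = 1.830×10^6 N
Factor of safety n = P_cr / P = 1829.8 / 1010 = 1.81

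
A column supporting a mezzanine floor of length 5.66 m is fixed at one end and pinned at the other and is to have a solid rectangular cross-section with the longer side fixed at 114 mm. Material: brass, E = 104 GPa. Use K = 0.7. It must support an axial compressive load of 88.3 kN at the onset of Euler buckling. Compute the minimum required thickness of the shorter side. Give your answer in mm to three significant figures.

L_e = K·L = 0.7 × 5.66 = 3.962 m
Required I = P_cr·L_e²/(π²E) = 8.830×10^4 × 3.962² / (π² × 1.04×10^11) = 1.350×10^-6 m⁴
I_req = 1.350×10^6 mm⁴
Rectangle, weak axis: I_min = h·b³/12 with h = 114 mm fixed  ⇒  b = (12I/h)^(1/3) = 52.2 mm

b ≈ 52.2 mm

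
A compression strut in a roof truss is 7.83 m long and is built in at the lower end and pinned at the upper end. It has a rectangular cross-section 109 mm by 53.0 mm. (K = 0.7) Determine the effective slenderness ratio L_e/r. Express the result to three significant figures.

λ ≈ 358

For a rectangle r_min = b/√12 = 53.0/√12 = 15.30 mm
L_e = K·L = 0.7 × 7.83 m = 5.481 m = 5481.0 mm
λ = L_e / r_min = 5481.0 / 15.30 = 358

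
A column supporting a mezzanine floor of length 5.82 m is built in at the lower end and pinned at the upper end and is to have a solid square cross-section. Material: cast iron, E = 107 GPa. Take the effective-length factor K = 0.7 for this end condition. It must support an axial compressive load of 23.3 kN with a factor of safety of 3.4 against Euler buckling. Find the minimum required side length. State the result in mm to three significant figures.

Required P_cr = n·P = 3.4 × 23.3 = 79.22 kN
L_e = K·L = 0.7 × 5.82 = 4.074 m
Required I = P_cr·L_e²/(π²E) = 7.922×10^4 × 4.074² / (π² × 1.07×10^11) = 1.245×10^-6 m⁴
I_req = 1.245×10^6 mm⁴
Solid square: I = a⁴/12  ⇒  a = (12I)^(1/4) = (12×1.245×10^6)^(1/4) = 62.2 mm

a ≈ 62.2 mm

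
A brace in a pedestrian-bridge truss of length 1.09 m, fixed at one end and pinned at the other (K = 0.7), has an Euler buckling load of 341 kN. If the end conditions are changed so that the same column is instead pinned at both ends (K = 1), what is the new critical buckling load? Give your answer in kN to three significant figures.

P_cr ∝ 1/K², so P_cr,new = P_cr,old × (K_old/K_new)² = 341 × (0.7/1)²
= 341 × 0.4900 = 167 kN

P_cr ≈ 167 kN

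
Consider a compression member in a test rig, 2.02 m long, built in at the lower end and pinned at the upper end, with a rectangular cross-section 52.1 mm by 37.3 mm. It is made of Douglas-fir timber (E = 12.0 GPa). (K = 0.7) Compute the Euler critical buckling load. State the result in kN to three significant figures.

P_cr ≈ 13.3 kN

Buckling occurs about the weak axis: I_min = h·b³/12 with b = 37.3 mm (the shorter side).
I_min = 52.1×37.3³/12 = 2.253×10^5 mm⁴
I = 2.253×10^5 mm⁴ = 2.253×10^-7 m⁴
Effective length L_e = K·L = 0.7 × 2.02 = 1.414 m
P_cr = π²EI / L_e² = π² × 12.0×10⁹ × 2.253×10^-7 / 1.414² = 1.335×10^4 N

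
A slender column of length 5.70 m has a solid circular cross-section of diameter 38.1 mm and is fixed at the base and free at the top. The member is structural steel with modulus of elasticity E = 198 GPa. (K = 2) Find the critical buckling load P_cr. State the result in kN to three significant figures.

P_cr ≈ 1.56 kN

I = πd⁴/64 = π×38.1⁴/64 = 1.034×10^5 mm⁴
I = 1.034×10^5 mm⁴ = 1.034×10^-7 m⁴
Effective length L_e = K·L = 2 × 5.70 = 11.40 m
P_cr = π²EI / L_e² = π² × 198×10⁹ × 1.034×10^-7 / 11.40² = 1.555×10^3 N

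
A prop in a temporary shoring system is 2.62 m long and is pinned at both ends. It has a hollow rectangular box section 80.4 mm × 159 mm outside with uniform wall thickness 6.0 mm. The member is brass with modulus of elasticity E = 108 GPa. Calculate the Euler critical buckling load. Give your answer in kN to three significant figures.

P_cr ≈ 461 kN

Inner dimensions: h_i = 159 − 2×6.0 = 147.0 mm, b_i = 80.4 − 2×6.0 = 68.40 mm
Weak-axis I_min = (h_o·b_o³ − h_i·b_i³)/12 with b_o = 80.4, b_i = 68.40 mm (shorter outer/inner sides).
I_min = (159×80.4³ − 147.0×68.40³)/12 = 2.966×10^6 mm⁴
I = 2.966×10^6 mm⁴ = 2.966×10^-6 m⁴
Effective length L_e = K·L = 1 × 2.62 = 2.620 m
P_cr = π²EI / L_e² = π² × 108×10⁹ × 2.966×10^-6 / 2.620² = 4.606×10^5 N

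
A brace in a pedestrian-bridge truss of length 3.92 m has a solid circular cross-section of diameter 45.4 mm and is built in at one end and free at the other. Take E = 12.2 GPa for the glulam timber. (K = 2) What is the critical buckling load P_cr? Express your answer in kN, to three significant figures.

I = πd⁴/64 = π×45.4⁴/64 = 2.085×10^5 mm⁴
I = 2.085×10^5 mm⁴ = 2.085×10^-7 m⁴
Effective length L_e = K·L = 2 × 3.92 = 7.840 m
P_cr = π²EI / L_e² = π² × 12.2×10⁹ × 2.085×10^-7 / 7.840² = 408.5 N

P_cr ≈ 0.409 kN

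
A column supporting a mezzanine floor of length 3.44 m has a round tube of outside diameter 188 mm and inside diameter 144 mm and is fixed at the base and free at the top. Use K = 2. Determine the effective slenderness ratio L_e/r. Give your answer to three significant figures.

λ ≈ 116

d_o = 188 mm, d_i = 144 mm
I = π(d_o⁴ − d_i⁴)/64 = π(188⁴ − 144.0⁴)/64 = 4.021×10^7 mm⁴
A = 1.147×10^4 mm²;  r_min = √(I/A) = √(4.021×10^7/1.147×10^4) = 59.20 mm
L_e = K·L = 2 × 3.44 m = 6.880 m = 6880.0 mm
λ = L_e / r_min = 6880.0 / 59.20 = 116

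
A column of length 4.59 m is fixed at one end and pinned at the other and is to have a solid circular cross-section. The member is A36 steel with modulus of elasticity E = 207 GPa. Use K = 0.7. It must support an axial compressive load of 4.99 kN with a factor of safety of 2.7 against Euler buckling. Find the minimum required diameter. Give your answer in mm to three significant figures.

Required P_cr = n·P = 2.7 × 4.99 = 13.47 kN
L_e = K·L = 0.7 × 4.59 = 3.213 m
Required I = P_cr·L_e²/(π²E) = 1.347×10^4 × 3.213² / (π² × 2.07×10^11) = 6.808×10^-8 m⁴
I_req = 6.808×10^4 mm⁴
Solid circle: I = πd⁴/64  ⇒  d = (64I/π)^(1/4) = (64×6.808×10^4/π)^(1/4) = 34.3 mm

d ≈ 34.3 mm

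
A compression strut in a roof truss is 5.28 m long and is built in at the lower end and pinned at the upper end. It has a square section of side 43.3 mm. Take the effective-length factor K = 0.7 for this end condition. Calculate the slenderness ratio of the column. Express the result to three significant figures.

For a square r = a/√12 = 43.3/√12 = 12.50 mm
L_e = K·L = 0.7 × 5.28 m = 3.696 m = 3696.0 mm
λ = L_e / r_min = 3696.0 / 12.50 = 296

λ ≈ 296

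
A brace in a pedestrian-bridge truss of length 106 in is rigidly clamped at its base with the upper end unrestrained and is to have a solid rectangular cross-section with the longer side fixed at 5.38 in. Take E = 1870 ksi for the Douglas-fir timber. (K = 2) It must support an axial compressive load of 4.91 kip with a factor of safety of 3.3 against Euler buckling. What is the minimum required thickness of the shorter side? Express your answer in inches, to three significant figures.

Required P_cr = n·P = 3.3 × 4.91 = 16.20 kip
L_e = K·L = 2 × 106 = 212.0 in
Required I = P_cr·L_e²/(π²E) = 1.620×10^4 × 212.0² / (π² × 1.87×10^6) = 39.46 in⁴
Rectangle, weak axis: I_min = h·b³/12 with h = 5.38 in fixed  ⇒  b = (12I/h)^(1/3) = 4.45 in

b ≈ 4.45 in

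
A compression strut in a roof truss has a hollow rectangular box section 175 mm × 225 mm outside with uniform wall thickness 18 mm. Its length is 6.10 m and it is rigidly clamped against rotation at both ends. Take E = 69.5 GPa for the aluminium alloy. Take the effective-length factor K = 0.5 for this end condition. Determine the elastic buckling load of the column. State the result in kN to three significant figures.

Inner dimensions: h_i = 225 − 2×18 = 189.0 mm, b_i = 175 − 2×18 = 139.0 mm
Weak-axis I_min = (h_o·b_o³ − h_i·b_i³)/12 with b_o = 175, b_i = 139.0 mm (shorter outer/inner sides).
I_min = (225×175³ − 189.0×139.0³)/12 = 5.819×10^7 mm⁴
I = 5.819×10^7 mm⁴ = 5.819×10^-5 m⁴
Effective length L_e = K·L = 0.5 × 6.10 = 3.050 m
P_cr = π²EI / L_e² = π² × 69.5×10⁹ × 5.819×10^-5 / 3.050² = 4.291×10^6 N

P_cr ≈ 4290 kN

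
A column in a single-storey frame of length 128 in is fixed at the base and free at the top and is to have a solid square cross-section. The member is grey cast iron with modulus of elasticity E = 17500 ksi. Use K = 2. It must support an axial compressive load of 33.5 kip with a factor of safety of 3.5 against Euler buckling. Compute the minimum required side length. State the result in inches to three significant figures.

a ≈ 4.81 in

Required P_cr = n·P = 3.5 × 33.5 = 117.2 kip
L_e = K·L = 2 × 128 = 256.0 in
Required I = P_cr·L_e²/(π²E) = 1.173×10^5 × 256.0² / (π² × 1.75×10^7) = 44.49 in⁴
Solid square: I = a⁴/12  ⇒  a = (12I)^(1/4) = (12×44.49)^(1/4) = 4.81 in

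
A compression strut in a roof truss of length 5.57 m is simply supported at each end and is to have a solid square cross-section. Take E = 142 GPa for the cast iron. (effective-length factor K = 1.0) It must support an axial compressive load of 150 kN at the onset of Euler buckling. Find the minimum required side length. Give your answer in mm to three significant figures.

L_e = K·L = 1 × 5.57 = 5.570 m
Required I = P_cr·L_e²/(π²E) = 1.500×10^5 × 5.570² / (π² × 1.42×10^11) = 3.321×10^-6 m⁴
I_req = 3.321×10^6 mm⁴
Solid square: I = a⁴/12  ⇒  a = (12I)^(1/4) = (12×3.321×10^6)^(1/4) = 79.5 mm

a ≈ 79.5 mm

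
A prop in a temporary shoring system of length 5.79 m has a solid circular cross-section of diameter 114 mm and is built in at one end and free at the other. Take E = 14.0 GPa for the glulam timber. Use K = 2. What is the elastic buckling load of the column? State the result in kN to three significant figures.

I = πd⁴/64 = π×114⁴/64 = 8.291×10^6 mm⁴
I = 8.291×10^6 mm⁴ = 8.291×10^-6 m⁴
Effective length L_e = K·L = 2 × 5.79 = 11.58 m
P_cr = π²EI / L_e² = π² × 14.0×10⁹ × 8.291×10^-6 / 11.58² = 8.543×10^3 N

P_cr ≈ 8.54 kN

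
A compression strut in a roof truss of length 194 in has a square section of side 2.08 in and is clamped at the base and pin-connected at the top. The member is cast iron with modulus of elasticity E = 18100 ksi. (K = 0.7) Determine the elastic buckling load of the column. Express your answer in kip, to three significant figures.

I = a⁴/12 = 2.08⁴/12 = 1.560 in⁴
Effective length L_e = K·L = 0.7 × 194 = 135.8 in
P_cr = π²EI / L_e² = π² × 18100×10³ × 1.560 / 135.8² = 1.511×10^4 lb

P_cr ≈ 15.1 kip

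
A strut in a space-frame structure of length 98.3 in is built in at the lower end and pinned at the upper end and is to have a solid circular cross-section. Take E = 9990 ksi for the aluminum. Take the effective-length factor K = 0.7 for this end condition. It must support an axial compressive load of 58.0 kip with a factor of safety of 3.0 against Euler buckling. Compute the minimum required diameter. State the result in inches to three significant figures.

Required P_cr = n·P = 3.0 × 58.0 = 174.0 kip
L_e = K·L = 0.7 × 98.3 = 68.81 in
Required I = P_cr·L_e²/(π²E) = 1.740×10^5 × 68.81² / (π² × 9.99×10^6) = 8.356 in⁴
Solid circle: I = πd⁴/64  ⇒  d = (64I/π)^(1/4) = (64×8.356/π)^(1/4) = 3.61 in

d ≈ 3.61 in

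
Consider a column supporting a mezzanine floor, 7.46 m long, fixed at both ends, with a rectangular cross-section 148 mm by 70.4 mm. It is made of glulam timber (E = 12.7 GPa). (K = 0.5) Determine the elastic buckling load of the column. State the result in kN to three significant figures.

P_cr ≈ 38.8 kN

Buckling occurs about the weak axis: I_min = h·b³/12 with b = 70.4 mm (the shorter side).
I_min = 148×70.4³/12 = 4.303×10^6 mm⁴
I = 4.303×10^6 mm⁴ = 4.303×10^-6 m⁴
Effective length L_e = K·L = 0.5 × 7.46 = 3.730 m
P_cr = π²EI / L_e² = π² × 12.7×10⁹ × 4.303×10^-6 / 3.730² = 3.877×10^4 N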